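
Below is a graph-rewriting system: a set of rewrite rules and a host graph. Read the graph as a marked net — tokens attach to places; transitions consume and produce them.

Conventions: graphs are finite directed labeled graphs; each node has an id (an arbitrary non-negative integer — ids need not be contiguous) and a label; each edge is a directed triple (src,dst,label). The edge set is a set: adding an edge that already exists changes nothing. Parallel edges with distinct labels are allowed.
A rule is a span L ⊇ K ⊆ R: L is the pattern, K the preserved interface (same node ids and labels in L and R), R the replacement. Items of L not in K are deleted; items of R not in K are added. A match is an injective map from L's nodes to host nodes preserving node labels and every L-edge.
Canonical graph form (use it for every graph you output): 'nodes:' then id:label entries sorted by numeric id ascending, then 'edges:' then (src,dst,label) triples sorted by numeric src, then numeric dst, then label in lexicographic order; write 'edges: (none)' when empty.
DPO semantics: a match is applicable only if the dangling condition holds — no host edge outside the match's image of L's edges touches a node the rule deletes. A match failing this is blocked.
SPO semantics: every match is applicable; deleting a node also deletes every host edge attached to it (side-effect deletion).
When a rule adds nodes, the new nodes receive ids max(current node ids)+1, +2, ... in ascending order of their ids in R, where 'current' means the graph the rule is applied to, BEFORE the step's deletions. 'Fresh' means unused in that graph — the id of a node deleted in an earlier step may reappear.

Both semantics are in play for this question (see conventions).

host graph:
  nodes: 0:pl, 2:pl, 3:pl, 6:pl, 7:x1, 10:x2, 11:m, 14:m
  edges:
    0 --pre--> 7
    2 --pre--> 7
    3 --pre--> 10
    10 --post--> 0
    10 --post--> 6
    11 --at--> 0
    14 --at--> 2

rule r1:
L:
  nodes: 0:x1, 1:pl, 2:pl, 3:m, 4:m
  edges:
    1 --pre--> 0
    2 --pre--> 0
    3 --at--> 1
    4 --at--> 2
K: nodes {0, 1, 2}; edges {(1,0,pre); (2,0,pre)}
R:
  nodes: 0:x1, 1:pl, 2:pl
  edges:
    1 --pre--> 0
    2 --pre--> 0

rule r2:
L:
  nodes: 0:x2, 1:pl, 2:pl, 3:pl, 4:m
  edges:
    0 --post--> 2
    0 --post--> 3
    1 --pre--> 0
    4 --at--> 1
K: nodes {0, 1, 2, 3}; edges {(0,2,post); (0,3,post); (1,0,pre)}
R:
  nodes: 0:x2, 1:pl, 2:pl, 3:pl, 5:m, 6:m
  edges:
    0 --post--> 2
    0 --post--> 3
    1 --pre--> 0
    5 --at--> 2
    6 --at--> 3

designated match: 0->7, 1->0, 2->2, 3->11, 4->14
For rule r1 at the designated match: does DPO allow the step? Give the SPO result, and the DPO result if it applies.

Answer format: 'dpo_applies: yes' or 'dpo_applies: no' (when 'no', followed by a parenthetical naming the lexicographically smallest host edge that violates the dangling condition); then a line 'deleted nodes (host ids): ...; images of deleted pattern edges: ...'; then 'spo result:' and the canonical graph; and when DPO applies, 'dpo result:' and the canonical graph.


dpo_applies: yes
deleted nodes (host ids): 11, 14; images of deleted pattern edges: (11,0,at); (14,2,at)
spo result:
nodes: 0:pl, 2:pl, 3:pl, 6:pl, 7:x1, 10:x2
edges: (0,7,pre); (2,7,pre); (3,10,pre); (10,0,post); (10,6,post)
dpo result:
nodes: 0:pl, 2:pl, 3:pl, 6:pl, 7:x1, 10:x2
edges: (0,7,pre); (2,7,pre); (3,10,pre); (10,0,post); (10,6,post)


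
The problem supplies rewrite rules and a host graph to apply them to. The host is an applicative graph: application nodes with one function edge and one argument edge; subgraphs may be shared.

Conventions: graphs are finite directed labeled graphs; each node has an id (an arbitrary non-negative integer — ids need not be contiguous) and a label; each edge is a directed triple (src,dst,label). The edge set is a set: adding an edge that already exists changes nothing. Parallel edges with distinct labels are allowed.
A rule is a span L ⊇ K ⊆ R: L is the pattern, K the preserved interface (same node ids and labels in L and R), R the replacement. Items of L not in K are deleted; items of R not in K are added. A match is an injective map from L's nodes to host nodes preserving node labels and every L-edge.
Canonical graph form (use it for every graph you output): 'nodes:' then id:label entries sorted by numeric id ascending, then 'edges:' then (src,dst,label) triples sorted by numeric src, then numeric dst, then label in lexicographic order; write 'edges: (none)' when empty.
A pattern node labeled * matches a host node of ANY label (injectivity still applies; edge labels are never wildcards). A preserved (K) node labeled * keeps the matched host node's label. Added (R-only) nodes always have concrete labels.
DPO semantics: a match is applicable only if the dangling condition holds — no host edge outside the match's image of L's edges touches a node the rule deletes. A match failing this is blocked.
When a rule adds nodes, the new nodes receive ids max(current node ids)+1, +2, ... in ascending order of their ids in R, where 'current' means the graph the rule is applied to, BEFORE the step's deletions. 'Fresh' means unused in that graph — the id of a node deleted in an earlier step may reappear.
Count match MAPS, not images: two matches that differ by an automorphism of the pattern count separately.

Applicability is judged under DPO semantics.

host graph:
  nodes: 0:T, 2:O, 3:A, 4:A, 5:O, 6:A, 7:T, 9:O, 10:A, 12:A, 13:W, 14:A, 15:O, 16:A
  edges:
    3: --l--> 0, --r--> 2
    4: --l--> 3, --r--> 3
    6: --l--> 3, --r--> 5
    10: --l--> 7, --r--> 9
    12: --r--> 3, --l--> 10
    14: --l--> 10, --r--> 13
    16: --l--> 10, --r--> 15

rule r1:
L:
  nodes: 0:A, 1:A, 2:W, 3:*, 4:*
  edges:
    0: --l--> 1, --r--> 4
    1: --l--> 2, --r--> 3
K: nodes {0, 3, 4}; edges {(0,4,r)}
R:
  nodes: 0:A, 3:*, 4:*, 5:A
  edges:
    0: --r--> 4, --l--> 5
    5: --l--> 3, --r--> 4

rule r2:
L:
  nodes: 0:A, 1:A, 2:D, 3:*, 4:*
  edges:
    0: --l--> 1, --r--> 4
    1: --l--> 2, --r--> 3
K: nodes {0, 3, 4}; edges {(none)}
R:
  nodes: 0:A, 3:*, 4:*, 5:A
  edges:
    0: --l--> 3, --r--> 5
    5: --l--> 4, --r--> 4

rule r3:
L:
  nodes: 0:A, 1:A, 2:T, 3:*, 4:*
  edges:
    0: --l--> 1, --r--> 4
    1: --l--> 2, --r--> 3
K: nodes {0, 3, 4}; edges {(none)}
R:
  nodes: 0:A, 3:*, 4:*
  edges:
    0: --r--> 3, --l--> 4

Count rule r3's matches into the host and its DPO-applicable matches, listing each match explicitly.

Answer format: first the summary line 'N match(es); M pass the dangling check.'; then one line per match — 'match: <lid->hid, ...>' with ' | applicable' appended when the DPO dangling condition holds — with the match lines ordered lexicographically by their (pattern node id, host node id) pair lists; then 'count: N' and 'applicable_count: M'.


4 match(es); 0 pass the dangling check.
match: 0->6, 1->3, 2->0, 3->2, 4->5
match: 0->12, 1->10, 2->7, 3->9, 4->3
match: 0->14, 1->10, 2->7, 3->9, 4->13
match: 0->16, 1->10, 2->7, 3->9, 4->15
count: 4
applicable_count: 0


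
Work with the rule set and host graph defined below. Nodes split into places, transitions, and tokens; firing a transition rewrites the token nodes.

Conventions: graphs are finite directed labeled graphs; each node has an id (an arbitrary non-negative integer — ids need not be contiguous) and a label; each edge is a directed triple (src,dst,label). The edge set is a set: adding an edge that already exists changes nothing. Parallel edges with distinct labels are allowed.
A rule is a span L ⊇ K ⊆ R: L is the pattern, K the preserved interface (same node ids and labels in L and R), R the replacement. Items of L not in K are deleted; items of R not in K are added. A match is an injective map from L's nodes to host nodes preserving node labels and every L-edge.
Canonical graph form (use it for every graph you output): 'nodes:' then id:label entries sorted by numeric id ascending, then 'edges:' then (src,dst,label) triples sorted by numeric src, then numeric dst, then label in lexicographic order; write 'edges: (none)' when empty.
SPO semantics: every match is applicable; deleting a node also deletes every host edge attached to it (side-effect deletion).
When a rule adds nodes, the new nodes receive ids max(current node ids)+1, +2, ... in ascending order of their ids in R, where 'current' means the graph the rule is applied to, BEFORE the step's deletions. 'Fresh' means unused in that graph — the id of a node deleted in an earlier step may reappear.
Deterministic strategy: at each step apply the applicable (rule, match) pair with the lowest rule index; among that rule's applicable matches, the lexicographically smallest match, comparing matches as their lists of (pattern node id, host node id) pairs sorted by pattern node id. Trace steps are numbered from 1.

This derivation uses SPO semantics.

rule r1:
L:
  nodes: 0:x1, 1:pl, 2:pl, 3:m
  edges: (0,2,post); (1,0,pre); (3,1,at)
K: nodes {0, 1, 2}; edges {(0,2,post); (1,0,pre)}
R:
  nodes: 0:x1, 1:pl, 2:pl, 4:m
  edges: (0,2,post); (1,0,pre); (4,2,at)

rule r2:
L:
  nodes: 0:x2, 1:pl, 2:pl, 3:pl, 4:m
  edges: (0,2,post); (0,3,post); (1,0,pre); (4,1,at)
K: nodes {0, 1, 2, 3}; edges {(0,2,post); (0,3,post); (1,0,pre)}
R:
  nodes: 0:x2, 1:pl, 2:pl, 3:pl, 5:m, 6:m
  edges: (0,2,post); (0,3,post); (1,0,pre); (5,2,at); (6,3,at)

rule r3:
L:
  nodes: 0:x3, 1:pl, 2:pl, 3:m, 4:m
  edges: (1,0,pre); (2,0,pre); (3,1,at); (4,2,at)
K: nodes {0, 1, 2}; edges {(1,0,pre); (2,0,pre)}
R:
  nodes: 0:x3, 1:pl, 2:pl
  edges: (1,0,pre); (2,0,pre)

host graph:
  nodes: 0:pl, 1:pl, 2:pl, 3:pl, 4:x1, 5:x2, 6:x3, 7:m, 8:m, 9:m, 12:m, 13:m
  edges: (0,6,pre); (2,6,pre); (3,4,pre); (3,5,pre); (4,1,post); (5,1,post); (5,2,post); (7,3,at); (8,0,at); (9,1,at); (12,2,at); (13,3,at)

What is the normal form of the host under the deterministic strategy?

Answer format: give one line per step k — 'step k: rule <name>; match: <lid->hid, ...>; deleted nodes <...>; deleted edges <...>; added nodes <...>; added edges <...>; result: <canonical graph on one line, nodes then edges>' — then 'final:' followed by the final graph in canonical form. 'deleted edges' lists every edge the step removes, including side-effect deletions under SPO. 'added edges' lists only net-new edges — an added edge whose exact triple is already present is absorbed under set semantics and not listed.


step 1: rule r1; match: 0->4, 1->3, 2->1, 3->7; deleted nodes 7; deleted edges (7,3,at); added nodes 14; added edges (14,1,at); result: nodes: 0:pl, 1:pl, 2:pl, 3:pl, 4:x1, 5:x2, 6:x3, 8:m, 9:m, 12:m, 13:m, 14:m edges: (0,6,pre); (2,6,pre); (3,4,pre); (3,5,pre); (4,1,post); (5,1,post); (5,2,post); (8,0,at); (9,1,at); (12,2,at); (13,3,at); (14,1,at)
step 2: rule r1; match: 0->4, 1->3, 2->1, 3->13; deleted nodes 13; deleted edges (13,3,at); added nodes 15; added edges (15,1,at); result: nodes: 0:pl, 1:pl, 2:pl, 3:pl, 4:x1, 5:x2, 6:x3, 8:m, 9:m, 12:m, 14:m, 15:m edges: (0,6,pre); (2,6,pre); (3,4,pre); (3,5,pre); (4,1,post); (5,1,post); (5,2,post); (8,0,at); (9,1,at); (12,2,at); (14,1,at); (15,1,at)
step 3: rule r3; match: 0->6, 1->0, 2->2, 3->8, 4->12; deleted nodes 8, 12; deleted edges (8,0,at); (12,2,at); added nodes (none); added edges (none); result: nodes: 0:pl, 1:pl, 2:pl, 3:pl, 4:x1, 5:x2, 6:x3, 9:m, 14:m, 15:m edges: (0,6,pre); (2,6,pre); (3,4,pre); (3,5,pre); (4,1,post); (5,1,post); (5,2,post); (9,1,at); (14,1,at); (15,1,at)
final:
nodes: 0:pl, 1:pl, 2:pl, 3:pl, 4:x1, 5:x2, 6:x3, 9:m, 14:m, 15:m
edges: (0,6,pre); (2,6,pre); (3,4,pre); (3,5,pre); (4,1,post); (5,1,post); (5,2,post); (9,1,at); (14,1,at); (15,1,at)


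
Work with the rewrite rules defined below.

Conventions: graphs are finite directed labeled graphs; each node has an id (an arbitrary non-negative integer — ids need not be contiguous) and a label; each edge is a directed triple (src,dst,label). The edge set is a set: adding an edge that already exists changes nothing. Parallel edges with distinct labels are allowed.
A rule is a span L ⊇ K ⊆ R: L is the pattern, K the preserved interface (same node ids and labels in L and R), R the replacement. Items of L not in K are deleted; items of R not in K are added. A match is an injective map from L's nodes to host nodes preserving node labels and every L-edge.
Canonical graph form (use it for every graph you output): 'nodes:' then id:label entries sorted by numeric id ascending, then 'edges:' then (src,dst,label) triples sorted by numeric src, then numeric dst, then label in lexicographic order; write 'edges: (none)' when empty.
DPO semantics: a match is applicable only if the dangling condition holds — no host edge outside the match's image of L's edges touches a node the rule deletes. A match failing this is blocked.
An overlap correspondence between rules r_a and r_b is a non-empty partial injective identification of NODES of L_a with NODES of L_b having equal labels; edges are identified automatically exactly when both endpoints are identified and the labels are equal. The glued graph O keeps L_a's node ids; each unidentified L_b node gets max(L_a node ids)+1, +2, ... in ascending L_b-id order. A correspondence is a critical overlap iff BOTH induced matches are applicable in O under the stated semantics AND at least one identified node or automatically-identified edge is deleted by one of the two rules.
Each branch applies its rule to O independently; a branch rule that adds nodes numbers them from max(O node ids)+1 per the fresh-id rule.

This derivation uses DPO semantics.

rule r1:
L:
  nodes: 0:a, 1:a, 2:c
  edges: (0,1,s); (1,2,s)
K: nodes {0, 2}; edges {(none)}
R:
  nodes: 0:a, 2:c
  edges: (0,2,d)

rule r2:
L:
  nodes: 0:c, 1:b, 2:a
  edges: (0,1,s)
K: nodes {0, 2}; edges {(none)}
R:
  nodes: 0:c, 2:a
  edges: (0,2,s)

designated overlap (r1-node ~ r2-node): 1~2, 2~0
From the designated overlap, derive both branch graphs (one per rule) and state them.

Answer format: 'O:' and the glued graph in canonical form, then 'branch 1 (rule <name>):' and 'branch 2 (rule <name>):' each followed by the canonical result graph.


O:
nodes: 0:a, 1:a, 2:c, 3:b
edges: (0,1,s); (1,2,s); (2,3,s)
branch 1 (rule r1):
nodes: 0:a, 2:c, 3:b
edges: (0,2,d); (2,3,s)
branch 2 (rule r2):
nodes: 0:a, 1:a, 2:c
edges: (0,1,s); (1,2,s); (2,1,s)


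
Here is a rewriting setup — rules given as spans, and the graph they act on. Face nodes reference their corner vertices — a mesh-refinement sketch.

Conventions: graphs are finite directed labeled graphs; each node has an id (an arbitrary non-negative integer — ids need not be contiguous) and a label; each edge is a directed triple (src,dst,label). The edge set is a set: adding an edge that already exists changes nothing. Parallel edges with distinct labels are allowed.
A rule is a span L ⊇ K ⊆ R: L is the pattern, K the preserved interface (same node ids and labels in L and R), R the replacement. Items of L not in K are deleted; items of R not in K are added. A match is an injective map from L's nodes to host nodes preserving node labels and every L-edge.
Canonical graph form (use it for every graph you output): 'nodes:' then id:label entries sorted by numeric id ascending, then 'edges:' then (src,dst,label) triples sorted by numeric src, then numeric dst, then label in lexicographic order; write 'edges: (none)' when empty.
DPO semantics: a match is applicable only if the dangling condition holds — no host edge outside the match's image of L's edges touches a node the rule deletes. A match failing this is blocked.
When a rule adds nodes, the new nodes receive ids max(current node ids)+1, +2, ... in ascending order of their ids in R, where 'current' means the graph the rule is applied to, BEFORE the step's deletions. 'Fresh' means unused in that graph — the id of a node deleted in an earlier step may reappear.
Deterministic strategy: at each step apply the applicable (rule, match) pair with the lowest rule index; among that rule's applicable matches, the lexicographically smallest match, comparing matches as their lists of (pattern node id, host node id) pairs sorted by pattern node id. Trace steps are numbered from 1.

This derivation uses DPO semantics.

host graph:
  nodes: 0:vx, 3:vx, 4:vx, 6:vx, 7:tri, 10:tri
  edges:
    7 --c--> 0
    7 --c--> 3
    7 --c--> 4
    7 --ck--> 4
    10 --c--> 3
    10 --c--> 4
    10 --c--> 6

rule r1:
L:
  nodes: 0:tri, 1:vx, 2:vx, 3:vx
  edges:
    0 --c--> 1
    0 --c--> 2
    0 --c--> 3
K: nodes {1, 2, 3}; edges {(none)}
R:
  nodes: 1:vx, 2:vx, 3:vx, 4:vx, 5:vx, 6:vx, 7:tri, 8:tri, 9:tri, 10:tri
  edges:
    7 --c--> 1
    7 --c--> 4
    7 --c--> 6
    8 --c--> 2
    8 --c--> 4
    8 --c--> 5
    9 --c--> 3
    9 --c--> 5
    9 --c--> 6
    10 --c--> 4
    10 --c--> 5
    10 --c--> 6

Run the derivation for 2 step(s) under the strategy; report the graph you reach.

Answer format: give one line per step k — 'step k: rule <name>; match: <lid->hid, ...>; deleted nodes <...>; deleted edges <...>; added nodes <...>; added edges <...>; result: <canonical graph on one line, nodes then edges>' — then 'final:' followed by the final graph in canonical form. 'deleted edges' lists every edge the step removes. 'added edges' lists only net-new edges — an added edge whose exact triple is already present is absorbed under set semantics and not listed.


step 1: rule r1; match: 0->10, 1->3, 2->4, 3->6; deleted nodes 10; deleted edges (10,3,c); (10,4,c); (10,6,c); added nodes 11, 12, 13, 14, 15, 16, 17; added edges (14,3,c); (14,11,c); (14,13,c); (15,4,c); (15,11,c); (15,12,c); (16,6,c); (16,12,c); (16,13,c); (17,11,c); (17,12,c); (17,13,c); result: nodes: 0:vx, 3:vx, 4:vx, 6:vx, 7:tri, 11:vx, 12:vx, 13:vx, 14:tri, 15:tri, 16:tri, 17:tri edges: (7,0,c); (7,3,c); (7,4,c); (7,4,ck); (14,3,c); (14,11,c); (14,13,c); (15,4,c); (15,11,c); (15,12,c); (16,6,c); (16,12,c); (16,13,c); (17,11,c); (17,12,c); (17,13,c)
step 2: rule r1; match: 0->14, 1->3, 2->11, 3->13; deleted nodes 14; deleted edges (14,3,c); (14,11,c); (14,13,c); added nodes 18, 19, 20, 21, 22, 23, 24; added edges (21,3,c); (21,18,c); (21,20,c); (22,11,c); (22,18,c); (22,19,c); (23,13,c); (23,19,c); (23,20,c); (24,18,c); (24,19,c); (24,20,c); result: nodes: 0:vx, 3:vx, 4:vx, 6:vx, 7:tri, 11:vx, 12:vx, 13:vx, 15:tri, 16:tri, 17:tri, 18:vx, 19:vx, 20:vx, 21:tri, 22:tri, 23:tri, 24:tri edges: (7,0,c); (7,3,c); (7,4,c); (7,4,ck); (15,4,c); (15,11,c); (15,12,c); (16,6,c); (16,12,c); (16,13,c); (17,11,c); (17,12,c); (17,13,c); (21,3,c); (21,18,c); (21,20,c); (22,11,c); (22,18,c); (22,19,c); (23,13,c); (23,19,c); (23,20,c); (24,18,c); (24,19,c); (24,20,c)
final:
nodes: 0:vx, 3:vx, 4:vx, 6:vx, 7:tri, 11:vx, 12:vx, 13:vx, 15:tri, 16:tri, 17:tri, 18:vx, 19:vx, 20:vx, 21:tri, 22:tri, 23:tri, 24:tri
edges: (7,0,c); (7,3,c); (7,4,c); (7,4,ck); (15,4,c); (15,11,c); (15,12,c); (16,6,c); (16,12,c); (16,13,c); (17,11,c); (17,12,c); (17,13,c); (21,3,c); (21,18,c); (21,20,c); (22,11,c); (22,18,c); (22,19,c); (23,13,c); (23,19,c); (23,20,c); (24,18,c); (24,19,c); (24,20,c)


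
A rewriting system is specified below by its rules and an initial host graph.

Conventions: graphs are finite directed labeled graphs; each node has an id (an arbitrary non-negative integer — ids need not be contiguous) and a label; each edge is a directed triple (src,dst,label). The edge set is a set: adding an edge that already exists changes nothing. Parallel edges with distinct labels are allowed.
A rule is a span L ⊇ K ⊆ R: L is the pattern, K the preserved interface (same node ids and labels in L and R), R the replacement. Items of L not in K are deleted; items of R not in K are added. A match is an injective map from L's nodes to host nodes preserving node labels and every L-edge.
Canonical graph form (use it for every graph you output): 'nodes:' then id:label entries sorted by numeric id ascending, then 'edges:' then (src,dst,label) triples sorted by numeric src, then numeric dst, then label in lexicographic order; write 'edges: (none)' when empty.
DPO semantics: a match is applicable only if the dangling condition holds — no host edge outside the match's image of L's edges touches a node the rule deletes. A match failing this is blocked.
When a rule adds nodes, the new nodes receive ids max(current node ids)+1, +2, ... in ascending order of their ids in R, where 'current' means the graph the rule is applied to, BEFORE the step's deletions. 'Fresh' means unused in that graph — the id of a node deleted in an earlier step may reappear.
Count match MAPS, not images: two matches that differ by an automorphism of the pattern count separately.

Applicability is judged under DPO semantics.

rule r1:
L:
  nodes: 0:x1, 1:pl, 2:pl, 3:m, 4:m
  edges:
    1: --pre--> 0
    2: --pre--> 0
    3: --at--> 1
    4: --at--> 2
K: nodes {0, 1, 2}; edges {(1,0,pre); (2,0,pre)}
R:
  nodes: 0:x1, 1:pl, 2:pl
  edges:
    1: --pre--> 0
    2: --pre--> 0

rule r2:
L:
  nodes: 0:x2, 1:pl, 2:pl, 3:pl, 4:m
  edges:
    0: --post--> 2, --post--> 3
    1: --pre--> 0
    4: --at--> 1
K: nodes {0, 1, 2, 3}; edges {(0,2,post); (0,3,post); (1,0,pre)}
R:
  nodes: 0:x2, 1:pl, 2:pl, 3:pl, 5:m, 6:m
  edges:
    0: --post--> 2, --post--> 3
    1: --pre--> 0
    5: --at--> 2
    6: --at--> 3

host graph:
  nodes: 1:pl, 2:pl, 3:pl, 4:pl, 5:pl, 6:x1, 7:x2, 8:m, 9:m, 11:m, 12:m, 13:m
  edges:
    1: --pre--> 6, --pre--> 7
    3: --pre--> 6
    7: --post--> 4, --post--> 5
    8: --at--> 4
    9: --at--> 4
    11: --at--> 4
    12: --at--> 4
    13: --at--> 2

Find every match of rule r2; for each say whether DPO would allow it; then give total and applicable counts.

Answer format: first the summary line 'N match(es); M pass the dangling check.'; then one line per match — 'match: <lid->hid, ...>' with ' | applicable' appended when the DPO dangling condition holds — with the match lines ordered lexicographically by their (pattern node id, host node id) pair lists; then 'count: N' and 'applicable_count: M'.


0 match(es); 0 pass the dangling check.
count: 0
applicable_count: 0


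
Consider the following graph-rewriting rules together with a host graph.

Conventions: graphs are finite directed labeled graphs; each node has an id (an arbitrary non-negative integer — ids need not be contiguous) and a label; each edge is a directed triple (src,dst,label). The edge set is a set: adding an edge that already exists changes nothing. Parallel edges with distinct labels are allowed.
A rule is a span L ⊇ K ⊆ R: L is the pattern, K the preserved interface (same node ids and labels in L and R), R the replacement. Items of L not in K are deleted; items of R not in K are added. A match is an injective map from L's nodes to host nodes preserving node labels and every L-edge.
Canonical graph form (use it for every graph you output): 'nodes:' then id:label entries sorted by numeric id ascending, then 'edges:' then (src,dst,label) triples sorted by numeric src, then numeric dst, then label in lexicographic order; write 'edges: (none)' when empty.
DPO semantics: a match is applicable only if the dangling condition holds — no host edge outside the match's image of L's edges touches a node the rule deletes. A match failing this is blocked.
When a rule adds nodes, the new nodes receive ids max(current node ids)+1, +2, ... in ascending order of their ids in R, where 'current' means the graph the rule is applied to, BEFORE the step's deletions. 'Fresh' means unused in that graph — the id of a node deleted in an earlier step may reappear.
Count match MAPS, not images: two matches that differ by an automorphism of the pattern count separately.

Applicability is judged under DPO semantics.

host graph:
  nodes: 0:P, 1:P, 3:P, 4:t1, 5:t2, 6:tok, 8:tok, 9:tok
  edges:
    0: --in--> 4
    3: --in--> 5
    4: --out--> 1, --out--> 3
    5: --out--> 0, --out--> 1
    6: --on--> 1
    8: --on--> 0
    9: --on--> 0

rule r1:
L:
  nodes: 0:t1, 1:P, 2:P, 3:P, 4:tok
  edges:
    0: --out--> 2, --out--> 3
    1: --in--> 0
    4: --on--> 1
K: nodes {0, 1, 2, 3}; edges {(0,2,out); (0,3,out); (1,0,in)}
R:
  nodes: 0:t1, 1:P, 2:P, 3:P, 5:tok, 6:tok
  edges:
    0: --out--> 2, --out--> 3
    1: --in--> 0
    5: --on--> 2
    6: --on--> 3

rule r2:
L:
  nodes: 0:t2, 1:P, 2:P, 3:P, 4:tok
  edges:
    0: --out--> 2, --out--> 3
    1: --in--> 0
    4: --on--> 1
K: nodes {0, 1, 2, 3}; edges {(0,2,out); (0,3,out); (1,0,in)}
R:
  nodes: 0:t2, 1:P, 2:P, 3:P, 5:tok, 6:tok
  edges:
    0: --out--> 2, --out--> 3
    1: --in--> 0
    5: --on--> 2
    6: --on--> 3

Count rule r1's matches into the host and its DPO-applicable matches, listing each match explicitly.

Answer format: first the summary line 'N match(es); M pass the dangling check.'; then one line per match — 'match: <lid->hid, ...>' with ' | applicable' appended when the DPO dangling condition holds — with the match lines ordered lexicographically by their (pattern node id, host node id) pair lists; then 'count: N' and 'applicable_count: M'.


4 match(es); 4 pass the dangling check.
match: 0->4, 1->0, 2->1, 3->3, 4->8 | applicable
match: 0->4, 1->0, 2->1, 3->3, 4->9 | applicable
match: 0->4, 1->0, 2->3, 3->1, 4->8 | applicable
match: 0->4, 1->0, 2->3, 3->1, 4->9 | applicable
count: 4
applicable_count: 4


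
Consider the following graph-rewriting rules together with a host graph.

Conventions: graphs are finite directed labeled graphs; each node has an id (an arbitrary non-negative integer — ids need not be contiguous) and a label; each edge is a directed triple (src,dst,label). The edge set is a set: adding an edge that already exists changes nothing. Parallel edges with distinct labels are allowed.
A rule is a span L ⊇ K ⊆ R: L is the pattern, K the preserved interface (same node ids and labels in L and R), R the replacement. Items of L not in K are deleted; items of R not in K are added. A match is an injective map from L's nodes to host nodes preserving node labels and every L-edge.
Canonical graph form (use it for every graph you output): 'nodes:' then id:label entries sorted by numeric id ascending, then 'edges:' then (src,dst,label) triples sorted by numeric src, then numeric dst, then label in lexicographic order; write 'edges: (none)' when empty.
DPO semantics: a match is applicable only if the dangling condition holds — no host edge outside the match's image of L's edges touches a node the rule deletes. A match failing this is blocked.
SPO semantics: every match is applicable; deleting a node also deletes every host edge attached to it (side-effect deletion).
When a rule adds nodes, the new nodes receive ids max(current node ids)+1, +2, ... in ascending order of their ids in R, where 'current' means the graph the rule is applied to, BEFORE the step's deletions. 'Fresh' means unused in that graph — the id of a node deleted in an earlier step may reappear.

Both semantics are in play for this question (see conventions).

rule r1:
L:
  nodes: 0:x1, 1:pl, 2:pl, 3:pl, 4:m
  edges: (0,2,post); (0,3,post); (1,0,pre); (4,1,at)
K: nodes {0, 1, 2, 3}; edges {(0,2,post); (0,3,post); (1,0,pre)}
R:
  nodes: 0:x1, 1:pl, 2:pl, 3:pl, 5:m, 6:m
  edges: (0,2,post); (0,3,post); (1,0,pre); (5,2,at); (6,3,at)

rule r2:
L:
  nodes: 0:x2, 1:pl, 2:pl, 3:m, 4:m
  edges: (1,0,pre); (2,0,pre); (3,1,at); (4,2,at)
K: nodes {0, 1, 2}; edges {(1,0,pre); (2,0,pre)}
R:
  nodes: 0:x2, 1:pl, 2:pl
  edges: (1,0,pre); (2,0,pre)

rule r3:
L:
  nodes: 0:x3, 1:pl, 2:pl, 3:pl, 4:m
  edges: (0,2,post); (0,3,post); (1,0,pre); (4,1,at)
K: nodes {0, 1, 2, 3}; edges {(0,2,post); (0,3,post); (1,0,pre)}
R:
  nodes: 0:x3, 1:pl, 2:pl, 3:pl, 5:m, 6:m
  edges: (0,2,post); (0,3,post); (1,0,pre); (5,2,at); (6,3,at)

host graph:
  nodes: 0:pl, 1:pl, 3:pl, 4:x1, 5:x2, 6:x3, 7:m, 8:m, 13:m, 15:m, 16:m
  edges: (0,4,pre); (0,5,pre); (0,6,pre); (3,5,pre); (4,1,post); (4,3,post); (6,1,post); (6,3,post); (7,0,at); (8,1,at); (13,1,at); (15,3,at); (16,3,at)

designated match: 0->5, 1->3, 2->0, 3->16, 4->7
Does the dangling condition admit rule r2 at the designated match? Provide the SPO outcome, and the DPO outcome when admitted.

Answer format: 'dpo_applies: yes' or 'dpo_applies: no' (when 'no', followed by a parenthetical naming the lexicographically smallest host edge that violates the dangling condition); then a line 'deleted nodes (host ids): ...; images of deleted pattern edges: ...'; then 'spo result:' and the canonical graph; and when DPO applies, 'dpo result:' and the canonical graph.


dpo_applies: yes
deleted nodes (host ids): 7, 16; images of deleted pattern edges: (7,0,at); (16,3,at)
spo result:
nodes: 0:pl, 1:pl, 3:pl, 4:x1, 5:x2, 6:x3, 8:m, 13:m, 15:m
edges: (0,4,pre); (0,5,pre); (0,6,pre); (3,5,pre); (4,1,post); (4,3,post); (6,1,post); (6,3,post); (8,1,at); (13,1,at); (15,3,at)
dpo result:
nodes: 0:pl, 1:pl, 3:pl, 4:x1, 5:x2, 6:x3, 8:m, 13:m, 15:m
edges: (0,4,pre); (0,5,pre); (0,6,pre); (3,5,pre); (4,1,post); (4,3,post); (6,1,post); (6,3,post); (8,1,at); (13,1,at); (15,3,at)


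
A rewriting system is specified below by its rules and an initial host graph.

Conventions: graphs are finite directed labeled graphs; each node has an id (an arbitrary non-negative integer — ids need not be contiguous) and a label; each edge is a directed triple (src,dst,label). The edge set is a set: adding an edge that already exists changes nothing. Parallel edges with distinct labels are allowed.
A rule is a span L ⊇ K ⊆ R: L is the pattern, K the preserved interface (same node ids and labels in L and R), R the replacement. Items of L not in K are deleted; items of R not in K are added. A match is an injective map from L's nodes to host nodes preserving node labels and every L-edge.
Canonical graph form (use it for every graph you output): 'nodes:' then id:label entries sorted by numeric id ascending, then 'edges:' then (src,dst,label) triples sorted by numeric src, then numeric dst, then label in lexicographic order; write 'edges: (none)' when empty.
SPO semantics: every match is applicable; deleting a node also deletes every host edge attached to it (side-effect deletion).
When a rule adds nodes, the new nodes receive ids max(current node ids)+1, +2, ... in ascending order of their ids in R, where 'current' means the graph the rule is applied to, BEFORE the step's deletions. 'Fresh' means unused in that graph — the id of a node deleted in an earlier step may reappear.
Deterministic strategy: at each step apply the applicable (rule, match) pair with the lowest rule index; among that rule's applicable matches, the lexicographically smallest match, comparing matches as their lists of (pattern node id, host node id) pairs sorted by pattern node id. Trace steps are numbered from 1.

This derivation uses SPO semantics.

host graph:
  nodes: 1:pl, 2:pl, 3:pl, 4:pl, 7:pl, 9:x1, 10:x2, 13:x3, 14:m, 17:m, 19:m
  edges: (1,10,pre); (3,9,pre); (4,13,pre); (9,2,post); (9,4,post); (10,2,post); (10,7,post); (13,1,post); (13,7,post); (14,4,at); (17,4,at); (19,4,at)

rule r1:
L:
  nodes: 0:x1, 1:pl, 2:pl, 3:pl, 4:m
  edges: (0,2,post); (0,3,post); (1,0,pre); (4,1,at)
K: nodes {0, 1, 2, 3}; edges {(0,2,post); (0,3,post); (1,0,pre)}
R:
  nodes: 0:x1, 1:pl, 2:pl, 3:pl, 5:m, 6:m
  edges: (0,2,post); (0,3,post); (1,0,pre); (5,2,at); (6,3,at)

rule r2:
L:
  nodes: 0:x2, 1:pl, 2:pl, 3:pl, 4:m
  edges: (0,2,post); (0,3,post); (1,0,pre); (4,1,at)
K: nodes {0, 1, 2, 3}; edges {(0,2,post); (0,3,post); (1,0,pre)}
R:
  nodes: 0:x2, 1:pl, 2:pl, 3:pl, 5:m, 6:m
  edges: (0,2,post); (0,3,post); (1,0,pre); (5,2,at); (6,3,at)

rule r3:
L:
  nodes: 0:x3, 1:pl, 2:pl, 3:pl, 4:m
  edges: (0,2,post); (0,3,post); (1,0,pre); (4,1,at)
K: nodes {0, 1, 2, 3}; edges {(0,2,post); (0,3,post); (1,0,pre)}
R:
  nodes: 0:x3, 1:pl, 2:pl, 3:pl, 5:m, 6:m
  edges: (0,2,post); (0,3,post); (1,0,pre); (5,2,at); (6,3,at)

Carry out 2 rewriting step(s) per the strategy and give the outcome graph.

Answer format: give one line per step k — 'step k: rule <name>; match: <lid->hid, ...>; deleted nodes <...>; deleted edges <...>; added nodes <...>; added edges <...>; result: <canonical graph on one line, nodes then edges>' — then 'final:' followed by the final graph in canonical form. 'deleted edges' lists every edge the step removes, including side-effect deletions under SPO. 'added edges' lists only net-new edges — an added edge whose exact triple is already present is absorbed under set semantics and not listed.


step 1: rule r3; match: 0->13, 1->4, 2->1, 3->7, 4->14; deleted nodes 14; deleted edges (14,4,at); added nodes 20, 21; added edges (20,1,at); (21,7,at); result: nodes: 1:pl, 2:pl, 3:pl, 4:pl, 7:pl, 9:x1, 10:x2, 13:x3, 17:m, 19:m, 20:m, 21:m edges: (1,10,pre); (3,9,pre); (4,13,pre); (9,2,post); (9,4,post); (10,2,post); (10,7,post); (13,1,post); (13,7,post); (17,4,at); (19,4,at); (20,1,at); (21,7,at)
step 2: rule r2; match: 0->10, 1->1, 2->2, 3->7, 4->20; deleted nodes 20; deleted edges (20,1,at); added nodes 22, 23; added edges (22,2,at); (23,7,at); result: nodes: 1:pl, 2:pl, 3:pl, 4:pl, 7:pl, 9:x1, 10:x2, 13:x3, 17:m, 19:m, 21:m, 22:m, 23:m edges: (1,10,pre); (3,9,pre); (4,13,pre); (9,2,post); (9,4,post); (10,2,post); (10,7,post); (13,1,post); (13,7,post); (17,4,at); (19,4,at); (21,7,at); (22,2,at); (23,7,at)
final:
nodes: 1:pl, 2:pl, 3:pl, 4:pl, 7:pl, 9:x1, 10:x2, 13:x3, 17:m, 19:m, 21:m, 22:m, 23:m
edges: (1,10,pre); (3,9,pre); (4,13,pre); (9,2,post); (9,4,post); (10,2,post); (10,7,post); (13,1,post); (13,7,post); (17,4,at); (19,4,at); (21,7,at); (22,2,at); (23,7,at)


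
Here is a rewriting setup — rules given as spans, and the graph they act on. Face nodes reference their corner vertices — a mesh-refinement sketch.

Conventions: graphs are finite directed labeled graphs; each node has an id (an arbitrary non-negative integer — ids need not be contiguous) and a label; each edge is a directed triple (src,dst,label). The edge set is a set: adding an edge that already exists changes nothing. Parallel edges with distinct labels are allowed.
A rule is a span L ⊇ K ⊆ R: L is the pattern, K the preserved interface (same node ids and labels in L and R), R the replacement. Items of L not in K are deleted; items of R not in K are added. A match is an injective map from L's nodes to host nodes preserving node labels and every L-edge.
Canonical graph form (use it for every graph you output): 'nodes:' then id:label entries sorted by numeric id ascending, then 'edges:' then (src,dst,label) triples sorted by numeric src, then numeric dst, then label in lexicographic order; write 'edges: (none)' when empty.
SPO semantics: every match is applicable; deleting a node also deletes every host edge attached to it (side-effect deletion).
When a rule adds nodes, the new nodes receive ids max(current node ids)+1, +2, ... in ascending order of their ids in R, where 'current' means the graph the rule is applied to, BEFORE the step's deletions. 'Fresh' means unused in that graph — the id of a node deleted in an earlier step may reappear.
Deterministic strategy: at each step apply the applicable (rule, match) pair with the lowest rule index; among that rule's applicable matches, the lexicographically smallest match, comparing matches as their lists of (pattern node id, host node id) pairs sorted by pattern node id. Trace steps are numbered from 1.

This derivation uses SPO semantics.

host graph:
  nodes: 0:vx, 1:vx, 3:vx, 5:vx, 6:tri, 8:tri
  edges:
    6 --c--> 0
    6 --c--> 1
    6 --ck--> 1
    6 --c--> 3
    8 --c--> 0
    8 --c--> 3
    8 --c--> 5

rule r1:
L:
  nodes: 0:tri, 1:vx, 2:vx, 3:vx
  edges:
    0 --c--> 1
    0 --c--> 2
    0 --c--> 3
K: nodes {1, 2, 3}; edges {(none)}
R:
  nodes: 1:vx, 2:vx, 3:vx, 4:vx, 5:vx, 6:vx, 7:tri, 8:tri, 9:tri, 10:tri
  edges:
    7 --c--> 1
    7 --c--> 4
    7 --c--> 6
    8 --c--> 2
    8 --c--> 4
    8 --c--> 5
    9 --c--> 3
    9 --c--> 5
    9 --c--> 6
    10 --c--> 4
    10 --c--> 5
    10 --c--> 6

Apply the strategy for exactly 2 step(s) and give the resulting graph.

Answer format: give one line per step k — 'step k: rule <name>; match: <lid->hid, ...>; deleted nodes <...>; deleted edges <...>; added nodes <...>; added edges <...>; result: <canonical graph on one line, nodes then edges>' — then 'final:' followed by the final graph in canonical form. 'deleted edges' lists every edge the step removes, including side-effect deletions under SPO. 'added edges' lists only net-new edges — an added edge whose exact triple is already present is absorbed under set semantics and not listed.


step 1: rule r1; match: 0->6, 1->0, 2->1, 3->3; deleted nodes 6; deleted edges (6,0,c); (6,1,c); (6,1,ck); (6,3,c); added nodes 9, 10, 11, 12, 13, 14, 15; added edges (12,0,c); (12,9,c); (12,11,c); (13,1,c); (13,9,c); (13,10,c); (14,3,c); (14,10,c); (14,11,c); (15,9,c); (15,10,c); (15,11,c); result: nodes: 0:vx, 1:vx, 3:vx, 5:vx, 8:tri, 9:vx, 10:vx, 11:vx, 12:tri, 13:tri, 14:tri, 15:tri edges: (8,0,c); (8,3,c); (8,5,c); (12,0,c); (12,9,c); (12,11,c); (13,1,c); (13,9,c); (13,10,c); (14,3,c); (14,10,c); (14,11,c); (15,9,c); (15,10,c); (15,11,c)
step 2: rule r1; match: 0->8, 1->0, 2->3, 3->5; deleted nodes 8; deleted edges (8,0,c); (8,3,c); (8,5,c); added nodes 16, 17, 18, 19, 20, 21, 22; added edges (19,0,c); (19,16,c); (19,18,c); (20,3,c); (20,16,c); (20,17,c); (21,5,c); (21,17,c); (21,18,c); (22,16,c); (22,17,c); (22,18,c); result: nodes: 0:vx, 1:vx, 3:vx, 5:vx, 9:vx, 10:vx, 11:vx, 12:tri, 13:tri, 14:tri, 15:tri, 16:vx, 17:vx, 18:vx, 19:tri, 20:tri, 21:tri, 22:tri edges: (12,0,c); (12,9,c); (12,11,c); (13,1,c); (13,9,c); (13,10,c); (14,3,c); (14,10,c); (14,11,c); (15,9,c); (15,10,c); (15,11,c); (19,0,c); (19,16,c); (19,18,c); (20,3,c); (20,16,c); (20,17,c); (21,5,c); (21,17,c); (21,18,c); (22,16,c); (22,17,c); (22,18,c)
final:
nodes: 0:vx, 1:vx, 3:vx, 5:vx, 9:vx, 10:vx, 11:vx, 12:tri, 13:tri, 14:tri, 15:tri, 16:vx, 17:vx, 18:vx, 19:tri, 20:tri, 21:tri, 22:tri
edges: (12,0,c); (12,9,c); (12,11,c); (13,1,c); (13,9,c); (13,10,c); (14,3,c); (14,10,c); (14,11,c); (15,9,c); (15,10,c); (15,11,c); (19,0,c); (19,16,c); (19,18,c); (20,3,c); (20,16,c); (20,17,c); (21,5,c); (21,17,c); (21,18,c); (22,16,c); (22,17,c); (22,18,c)


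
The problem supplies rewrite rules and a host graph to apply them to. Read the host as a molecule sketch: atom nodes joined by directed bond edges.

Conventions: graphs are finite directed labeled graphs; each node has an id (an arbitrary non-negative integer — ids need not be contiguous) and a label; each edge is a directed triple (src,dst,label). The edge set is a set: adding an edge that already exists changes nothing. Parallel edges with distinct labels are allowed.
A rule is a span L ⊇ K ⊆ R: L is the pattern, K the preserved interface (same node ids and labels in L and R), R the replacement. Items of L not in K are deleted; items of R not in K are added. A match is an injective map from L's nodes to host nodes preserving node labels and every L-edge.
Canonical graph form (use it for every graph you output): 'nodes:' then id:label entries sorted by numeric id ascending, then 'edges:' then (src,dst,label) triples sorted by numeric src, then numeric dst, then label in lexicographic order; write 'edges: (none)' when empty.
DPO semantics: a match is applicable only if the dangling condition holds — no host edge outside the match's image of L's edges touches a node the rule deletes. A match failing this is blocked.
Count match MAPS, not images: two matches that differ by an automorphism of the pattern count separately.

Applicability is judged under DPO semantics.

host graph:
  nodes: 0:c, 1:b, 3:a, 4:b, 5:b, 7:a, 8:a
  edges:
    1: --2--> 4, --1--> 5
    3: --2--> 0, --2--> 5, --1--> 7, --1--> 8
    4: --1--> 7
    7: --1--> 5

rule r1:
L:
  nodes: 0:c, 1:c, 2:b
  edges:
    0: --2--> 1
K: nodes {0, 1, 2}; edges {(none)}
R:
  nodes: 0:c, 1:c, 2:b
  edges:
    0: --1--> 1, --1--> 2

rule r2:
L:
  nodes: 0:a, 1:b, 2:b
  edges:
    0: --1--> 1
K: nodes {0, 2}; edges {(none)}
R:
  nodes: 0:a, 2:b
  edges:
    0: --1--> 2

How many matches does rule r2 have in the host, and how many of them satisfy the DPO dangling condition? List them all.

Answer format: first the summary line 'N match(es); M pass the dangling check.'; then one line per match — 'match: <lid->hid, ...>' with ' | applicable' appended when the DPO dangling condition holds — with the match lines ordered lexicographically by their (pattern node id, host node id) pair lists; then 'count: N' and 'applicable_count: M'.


2 match(es); 0 pass the dangling check.
match: 0->7, 1->5, 2->1
match: 0->7, 1->5, 2->4
count: 2
applicable_count: 0


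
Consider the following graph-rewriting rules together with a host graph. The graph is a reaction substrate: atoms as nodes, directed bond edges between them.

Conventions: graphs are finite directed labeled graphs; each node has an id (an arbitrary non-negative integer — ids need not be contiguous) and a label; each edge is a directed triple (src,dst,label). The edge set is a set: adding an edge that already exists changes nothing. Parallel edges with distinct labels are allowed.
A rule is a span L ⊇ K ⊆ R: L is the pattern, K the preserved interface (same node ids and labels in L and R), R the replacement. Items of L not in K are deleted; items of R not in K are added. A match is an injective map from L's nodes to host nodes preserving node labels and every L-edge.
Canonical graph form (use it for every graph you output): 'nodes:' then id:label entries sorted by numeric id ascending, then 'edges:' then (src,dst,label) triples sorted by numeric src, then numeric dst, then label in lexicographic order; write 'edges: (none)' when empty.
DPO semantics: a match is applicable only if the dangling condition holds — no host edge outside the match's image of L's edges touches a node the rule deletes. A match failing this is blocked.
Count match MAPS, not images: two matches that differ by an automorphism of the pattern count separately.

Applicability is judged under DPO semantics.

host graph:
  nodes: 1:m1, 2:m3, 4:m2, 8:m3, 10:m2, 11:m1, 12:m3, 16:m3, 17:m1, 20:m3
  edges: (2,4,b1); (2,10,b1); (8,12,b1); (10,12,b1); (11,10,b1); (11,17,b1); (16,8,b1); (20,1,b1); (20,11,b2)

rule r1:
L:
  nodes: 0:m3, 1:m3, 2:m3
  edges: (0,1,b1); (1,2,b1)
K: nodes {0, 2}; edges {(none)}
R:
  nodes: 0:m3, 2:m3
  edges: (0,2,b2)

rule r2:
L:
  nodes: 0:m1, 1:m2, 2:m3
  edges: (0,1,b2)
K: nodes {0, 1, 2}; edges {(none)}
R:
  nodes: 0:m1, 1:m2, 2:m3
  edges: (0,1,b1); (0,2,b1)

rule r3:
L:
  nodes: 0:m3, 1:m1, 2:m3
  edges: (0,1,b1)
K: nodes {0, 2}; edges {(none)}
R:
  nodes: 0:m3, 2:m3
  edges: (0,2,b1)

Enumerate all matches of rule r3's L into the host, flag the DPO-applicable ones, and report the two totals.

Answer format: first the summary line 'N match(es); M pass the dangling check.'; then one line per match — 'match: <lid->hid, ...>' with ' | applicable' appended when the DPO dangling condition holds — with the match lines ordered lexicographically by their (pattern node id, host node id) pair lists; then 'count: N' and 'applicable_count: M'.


4 match(es); 4 pass the dangling check.
match: 0->20, 1->1, 2->2 | applicable
match: 0->20, 1->1, 2->8 | applicable
match: 0->20, 1->1, 2->12 | applicable
match: 0->20, 1->1, 2->16 | applicable
count: 4
applicable_count: 4
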